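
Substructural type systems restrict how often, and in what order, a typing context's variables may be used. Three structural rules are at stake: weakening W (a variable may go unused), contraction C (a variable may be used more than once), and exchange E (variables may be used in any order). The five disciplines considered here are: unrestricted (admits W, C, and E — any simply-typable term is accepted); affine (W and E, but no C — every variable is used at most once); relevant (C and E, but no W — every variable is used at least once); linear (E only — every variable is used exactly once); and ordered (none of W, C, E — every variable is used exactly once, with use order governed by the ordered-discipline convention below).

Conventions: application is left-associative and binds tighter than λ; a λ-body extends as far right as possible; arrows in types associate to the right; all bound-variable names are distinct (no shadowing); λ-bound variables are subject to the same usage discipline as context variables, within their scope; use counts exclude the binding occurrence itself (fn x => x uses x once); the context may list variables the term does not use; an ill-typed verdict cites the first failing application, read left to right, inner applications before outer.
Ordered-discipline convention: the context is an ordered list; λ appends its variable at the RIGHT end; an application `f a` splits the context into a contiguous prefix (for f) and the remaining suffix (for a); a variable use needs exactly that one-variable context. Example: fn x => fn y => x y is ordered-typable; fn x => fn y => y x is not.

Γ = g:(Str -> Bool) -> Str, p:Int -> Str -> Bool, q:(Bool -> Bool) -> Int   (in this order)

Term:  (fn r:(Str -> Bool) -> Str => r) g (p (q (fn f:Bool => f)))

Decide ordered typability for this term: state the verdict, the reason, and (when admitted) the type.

yes — single-use (g, p, q, r, f), ordered derivation ok; term : Str
use counts: g: 1×; p: 1×; q: 1×; r (λ-bound): 1×; f (λ-bound): 1×
order of uses: r, g, p, q, f
typing: ✓ — Str
all disciplines: ordered ✓ · linear ✓ · affine ✓ · relevant ✓ · unrestricted ✓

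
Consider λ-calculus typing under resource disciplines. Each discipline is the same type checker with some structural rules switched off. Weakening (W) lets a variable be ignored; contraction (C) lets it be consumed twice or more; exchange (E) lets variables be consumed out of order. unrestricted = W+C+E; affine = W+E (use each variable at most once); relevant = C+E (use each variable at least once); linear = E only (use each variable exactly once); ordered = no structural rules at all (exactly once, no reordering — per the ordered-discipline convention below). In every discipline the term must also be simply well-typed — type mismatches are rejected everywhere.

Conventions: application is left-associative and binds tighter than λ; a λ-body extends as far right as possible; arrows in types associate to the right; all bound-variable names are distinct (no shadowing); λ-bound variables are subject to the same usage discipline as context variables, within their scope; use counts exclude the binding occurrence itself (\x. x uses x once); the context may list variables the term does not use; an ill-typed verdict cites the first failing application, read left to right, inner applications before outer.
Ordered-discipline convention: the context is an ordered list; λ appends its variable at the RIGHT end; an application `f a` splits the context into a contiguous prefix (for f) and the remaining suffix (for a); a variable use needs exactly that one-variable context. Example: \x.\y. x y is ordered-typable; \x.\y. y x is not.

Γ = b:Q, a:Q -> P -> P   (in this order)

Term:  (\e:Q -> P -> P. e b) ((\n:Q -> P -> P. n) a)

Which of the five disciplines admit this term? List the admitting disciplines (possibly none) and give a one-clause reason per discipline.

admitting disciplines: linear, affine, relevant, unrestricted
counts: b: 1; a: 1; e [bound]: 1; n [bound]: 1
use order (left to right): e, b, n, a
typing: well-typed — term : P -> P
ordered: ✗ — no contiguous prefix/suffix split fits e, b, n, a
linear: ✓ — each of b, a, e, n used exactly once
affine: ✓ — b, a, e, n: no repeats, contraction unneeded
relevant: ✓ — b, a, e, n: all used, weakening unneeded
unrestricted: ✓ — simply typable at P -> P; W, C, E all held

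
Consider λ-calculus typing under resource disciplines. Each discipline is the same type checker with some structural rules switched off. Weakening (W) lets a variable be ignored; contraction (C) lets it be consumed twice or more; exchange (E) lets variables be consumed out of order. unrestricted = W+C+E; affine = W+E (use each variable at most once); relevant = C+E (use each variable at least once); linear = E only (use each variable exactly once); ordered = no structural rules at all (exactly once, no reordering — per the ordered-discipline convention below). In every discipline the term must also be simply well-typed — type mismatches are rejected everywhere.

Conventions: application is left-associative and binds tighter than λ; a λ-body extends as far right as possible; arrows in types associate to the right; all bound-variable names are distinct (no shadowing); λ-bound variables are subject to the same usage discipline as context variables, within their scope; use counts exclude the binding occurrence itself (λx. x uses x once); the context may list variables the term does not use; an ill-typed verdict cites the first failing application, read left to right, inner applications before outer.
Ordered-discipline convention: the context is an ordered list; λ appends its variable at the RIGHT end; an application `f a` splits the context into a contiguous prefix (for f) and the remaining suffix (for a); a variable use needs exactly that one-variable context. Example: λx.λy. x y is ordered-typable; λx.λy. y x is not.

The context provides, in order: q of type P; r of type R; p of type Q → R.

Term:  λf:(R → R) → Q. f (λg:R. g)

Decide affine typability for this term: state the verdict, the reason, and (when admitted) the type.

yes — q, r, p, f, g: no repeats, contraction unneeded; term : ((R → R) → Q) → Q
usage: q ×0, r ×0, p ×0, f [bound] ×1, g [bound] ×1
use order (left to right): f, g
typing: well-typed — term : ((R → R) → Q) → Q
across the five disciplines: ordered ✗ | linear ✗ | affine ✓ | relevant ✗ | unrestricted ✓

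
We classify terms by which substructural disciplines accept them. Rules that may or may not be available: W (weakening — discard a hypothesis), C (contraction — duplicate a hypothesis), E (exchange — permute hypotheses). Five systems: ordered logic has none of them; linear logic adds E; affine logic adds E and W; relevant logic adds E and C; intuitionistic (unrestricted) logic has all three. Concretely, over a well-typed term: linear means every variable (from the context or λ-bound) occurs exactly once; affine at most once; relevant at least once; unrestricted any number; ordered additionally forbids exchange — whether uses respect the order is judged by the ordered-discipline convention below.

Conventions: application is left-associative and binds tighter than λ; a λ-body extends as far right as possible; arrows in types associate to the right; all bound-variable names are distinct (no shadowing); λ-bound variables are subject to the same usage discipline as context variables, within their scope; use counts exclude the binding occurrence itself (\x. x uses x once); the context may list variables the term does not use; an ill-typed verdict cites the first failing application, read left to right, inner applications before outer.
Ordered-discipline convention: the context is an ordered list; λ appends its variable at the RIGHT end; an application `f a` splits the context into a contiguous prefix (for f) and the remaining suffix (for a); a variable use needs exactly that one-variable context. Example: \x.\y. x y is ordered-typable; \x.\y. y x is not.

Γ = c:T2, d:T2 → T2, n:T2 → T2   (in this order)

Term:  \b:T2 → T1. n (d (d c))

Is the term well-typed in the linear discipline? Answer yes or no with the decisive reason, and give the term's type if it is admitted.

no — repeated use of d ×2; b left unused
counts: c: 1×, d: 2×, n: 1×, b (λ-bound): 0×
left-to-right use order: n, d, d, c
typing: well-typed at (T2 → T1) → T2
across the five disciplines: ordered ✗ | linear ✗ | affine ✗ | relevant ✗ | unrestricted ✓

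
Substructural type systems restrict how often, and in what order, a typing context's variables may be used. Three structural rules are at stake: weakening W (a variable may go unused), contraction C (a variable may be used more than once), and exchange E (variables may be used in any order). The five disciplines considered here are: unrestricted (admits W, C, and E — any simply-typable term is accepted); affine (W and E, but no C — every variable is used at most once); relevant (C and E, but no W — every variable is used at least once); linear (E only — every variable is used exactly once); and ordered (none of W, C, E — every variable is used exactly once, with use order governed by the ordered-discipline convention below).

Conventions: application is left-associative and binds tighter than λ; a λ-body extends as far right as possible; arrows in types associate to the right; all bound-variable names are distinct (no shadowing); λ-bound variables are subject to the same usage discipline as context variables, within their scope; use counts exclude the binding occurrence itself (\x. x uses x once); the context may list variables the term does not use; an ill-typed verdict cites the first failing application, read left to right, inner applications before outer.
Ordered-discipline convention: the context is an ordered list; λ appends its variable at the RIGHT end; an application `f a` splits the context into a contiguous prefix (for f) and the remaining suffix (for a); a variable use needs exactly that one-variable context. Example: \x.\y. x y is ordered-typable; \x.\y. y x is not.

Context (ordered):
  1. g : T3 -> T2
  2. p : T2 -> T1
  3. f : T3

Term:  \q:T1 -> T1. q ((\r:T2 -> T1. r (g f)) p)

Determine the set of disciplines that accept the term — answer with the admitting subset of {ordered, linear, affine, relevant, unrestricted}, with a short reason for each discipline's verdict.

admitted in: linear, affine, relevant, unrestricted
variable uses: g=1; p=1; f=1; q [bound]=1; r [bound]=1
left-to-right use order: q, r, g, f, p
typing: well-typed at (T1 -> T1) -> T1
ordered ✗ (needs exchange: uses follow q, r, g, f, p)
linear ✓ (exactly-once usage across g, p, f, q, r)
affine ✓ (at most one use each (g, p, f, q, r))
relevant ✓ (none of g, p, f, q, r goes unused)
unrestricted ✓ (simply typable at (T1 -> T1) -> T1; W, C, E all held)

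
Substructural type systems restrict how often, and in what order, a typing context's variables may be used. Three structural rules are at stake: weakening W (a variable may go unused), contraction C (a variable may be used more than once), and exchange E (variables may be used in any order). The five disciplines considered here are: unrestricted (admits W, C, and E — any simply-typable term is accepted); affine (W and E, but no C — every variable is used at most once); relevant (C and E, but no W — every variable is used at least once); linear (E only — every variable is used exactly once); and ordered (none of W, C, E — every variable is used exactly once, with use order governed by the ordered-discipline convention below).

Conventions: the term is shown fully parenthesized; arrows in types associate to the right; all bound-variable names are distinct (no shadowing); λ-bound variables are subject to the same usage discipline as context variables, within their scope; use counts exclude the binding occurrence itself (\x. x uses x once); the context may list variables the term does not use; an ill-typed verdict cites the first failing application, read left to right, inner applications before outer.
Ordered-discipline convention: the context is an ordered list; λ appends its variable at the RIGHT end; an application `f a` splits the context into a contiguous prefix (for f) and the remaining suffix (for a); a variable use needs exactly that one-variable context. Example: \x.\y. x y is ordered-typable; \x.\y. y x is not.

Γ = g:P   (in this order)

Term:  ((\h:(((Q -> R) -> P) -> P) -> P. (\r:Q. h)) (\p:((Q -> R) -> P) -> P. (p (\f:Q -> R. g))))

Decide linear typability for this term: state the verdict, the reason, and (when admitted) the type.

no — needs weakening: r, f unused
counts: g=1; h [bound]=1; r [bound]=0; p [bound]=1; f [bound]=0
use order (left to right): h, p, g
typing: ✓ — Q -> (((Q -> R) -> P) -> P) -> P
per-discipline verdicts: ordered ✗ | linear ✗ | affine ✓ | relevant ✗ | unrestricted ✓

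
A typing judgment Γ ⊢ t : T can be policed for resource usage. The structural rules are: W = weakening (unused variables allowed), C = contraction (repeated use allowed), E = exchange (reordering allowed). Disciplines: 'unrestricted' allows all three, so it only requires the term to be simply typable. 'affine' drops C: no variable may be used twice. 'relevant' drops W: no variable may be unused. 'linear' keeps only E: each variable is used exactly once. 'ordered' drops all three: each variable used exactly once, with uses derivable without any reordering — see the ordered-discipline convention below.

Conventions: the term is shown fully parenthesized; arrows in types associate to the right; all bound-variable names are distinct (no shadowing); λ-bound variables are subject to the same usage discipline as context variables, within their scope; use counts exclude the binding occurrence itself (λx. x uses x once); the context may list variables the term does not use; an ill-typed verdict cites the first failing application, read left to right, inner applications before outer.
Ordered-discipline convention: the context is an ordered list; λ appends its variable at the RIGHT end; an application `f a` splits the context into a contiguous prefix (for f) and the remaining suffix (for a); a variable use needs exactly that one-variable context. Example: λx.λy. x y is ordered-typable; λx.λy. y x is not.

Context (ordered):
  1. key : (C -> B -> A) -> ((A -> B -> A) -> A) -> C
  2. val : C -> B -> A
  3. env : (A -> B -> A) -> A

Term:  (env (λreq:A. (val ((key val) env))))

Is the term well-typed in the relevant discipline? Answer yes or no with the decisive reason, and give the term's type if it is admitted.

no — req never used (weakening)
usage: key: 1, val: 2, env: 2, req [bound]: 0
uses in reading order: env, val, key, val, env
typing: well-typed — term : A
across the five disciplines: ordered ✗ | linear ✗ | affine ✗ | relevant ✗ | unrestricted ✓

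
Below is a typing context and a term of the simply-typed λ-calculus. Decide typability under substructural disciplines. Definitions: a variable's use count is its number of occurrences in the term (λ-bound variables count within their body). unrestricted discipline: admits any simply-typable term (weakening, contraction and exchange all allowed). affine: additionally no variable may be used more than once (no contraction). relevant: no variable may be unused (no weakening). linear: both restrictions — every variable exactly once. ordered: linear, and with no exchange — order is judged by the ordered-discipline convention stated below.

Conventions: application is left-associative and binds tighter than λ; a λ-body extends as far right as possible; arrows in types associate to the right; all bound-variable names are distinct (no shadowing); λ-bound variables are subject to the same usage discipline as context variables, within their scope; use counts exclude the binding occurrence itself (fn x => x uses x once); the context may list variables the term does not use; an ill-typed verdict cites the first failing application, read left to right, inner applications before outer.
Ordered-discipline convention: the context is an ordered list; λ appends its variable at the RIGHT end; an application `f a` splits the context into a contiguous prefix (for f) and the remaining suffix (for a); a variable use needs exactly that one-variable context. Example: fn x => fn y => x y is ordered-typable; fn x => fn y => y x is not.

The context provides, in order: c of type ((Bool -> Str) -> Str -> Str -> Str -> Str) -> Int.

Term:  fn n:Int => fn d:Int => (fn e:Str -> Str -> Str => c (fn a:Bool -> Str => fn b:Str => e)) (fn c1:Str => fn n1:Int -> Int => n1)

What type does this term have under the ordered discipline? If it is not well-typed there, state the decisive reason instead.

not well-typed under ordered — fails simple typing
usage: c: 1×, n [bound]: 0×, d [bound]: 0×, e [bound]: 1×, a [bound]: 0×, b [bound]: 0×, c1 [bound]: 0×, n1 [bound]: 1×
uses in reading order: c, e, n1
typing: ill-typed: an application expects Str -> Str -> Str but receives Str -> (Int -> Int) -> Int -> Int
summary: ordered ✗ · linear ✗ · affine ✗ · relevant ✗ · unrestricted ✗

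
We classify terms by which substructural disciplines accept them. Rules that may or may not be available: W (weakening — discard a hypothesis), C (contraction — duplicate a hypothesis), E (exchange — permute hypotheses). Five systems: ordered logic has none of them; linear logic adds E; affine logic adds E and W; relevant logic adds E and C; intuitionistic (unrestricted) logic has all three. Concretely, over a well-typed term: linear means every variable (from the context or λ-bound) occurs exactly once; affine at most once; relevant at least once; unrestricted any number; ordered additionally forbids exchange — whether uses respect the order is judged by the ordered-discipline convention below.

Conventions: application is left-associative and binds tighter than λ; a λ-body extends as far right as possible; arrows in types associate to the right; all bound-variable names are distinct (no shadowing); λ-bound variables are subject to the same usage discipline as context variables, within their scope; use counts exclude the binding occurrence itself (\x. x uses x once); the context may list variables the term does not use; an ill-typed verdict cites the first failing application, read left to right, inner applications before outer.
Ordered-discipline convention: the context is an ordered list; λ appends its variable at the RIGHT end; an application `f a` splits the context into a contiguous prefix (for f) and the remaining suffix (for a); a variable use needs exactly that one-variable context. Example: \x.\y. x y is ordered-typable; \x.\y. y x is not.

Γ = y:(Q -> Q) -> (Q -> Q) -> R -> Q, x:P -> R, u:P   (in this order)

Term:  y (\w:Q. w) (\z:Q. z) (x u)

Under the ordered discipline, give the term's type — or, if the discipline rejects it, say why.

term : Q
counts: y=1, x=1, u=1, w [bound]=1, z [bound]=1
left-to-right use order: y, w, z, x, u
typing: well-typed at Q
all disciplines: ordered ✓ | linear ✓ | affine ✓ | relevant ✓ | unrestricted ✓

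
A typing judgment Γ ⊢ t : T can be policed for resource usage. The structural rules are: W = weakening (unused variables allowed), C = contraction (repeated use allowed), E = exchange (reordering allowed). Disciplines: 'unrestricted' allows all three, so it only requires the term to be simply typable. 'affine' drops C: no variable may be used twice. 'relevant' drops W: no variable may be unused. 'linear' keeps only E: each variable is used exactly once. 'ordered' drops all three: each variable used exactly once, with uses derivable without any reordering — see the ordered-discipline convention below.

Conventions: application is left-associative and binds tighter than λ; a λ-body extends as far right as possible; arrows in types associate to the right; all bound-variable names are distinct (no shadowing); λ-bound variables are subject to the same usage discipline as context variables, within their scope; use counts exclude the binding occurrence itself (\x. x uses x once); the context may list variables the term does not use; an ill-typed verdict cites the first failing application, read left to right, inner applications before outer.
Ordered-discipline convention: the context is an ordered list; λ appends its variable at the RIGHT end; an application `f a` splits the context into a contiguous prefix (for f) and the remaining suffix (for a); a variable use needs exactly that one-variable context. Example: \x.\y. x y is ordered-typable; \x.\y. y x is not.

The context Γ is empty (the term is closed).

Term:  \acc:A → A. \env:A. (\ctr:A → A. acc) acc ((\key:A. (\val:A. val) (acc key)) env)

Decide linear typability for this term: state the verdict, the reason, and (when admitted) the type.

no — needs contraction — acc ×3; ctr never used (weakening)
variable uses: acc [bound]=3; env [bound]=1; ctr [bound]=0; key [bound]=1; val [bound]=1
uses in reading order: acc, acc, val, acc, key, env
typing: the term checks, with type (A → A) → A → A
all disciplines: ordered ✗ · linear ✗ · affine ✗ · relevant ✗ · unrestricted ✓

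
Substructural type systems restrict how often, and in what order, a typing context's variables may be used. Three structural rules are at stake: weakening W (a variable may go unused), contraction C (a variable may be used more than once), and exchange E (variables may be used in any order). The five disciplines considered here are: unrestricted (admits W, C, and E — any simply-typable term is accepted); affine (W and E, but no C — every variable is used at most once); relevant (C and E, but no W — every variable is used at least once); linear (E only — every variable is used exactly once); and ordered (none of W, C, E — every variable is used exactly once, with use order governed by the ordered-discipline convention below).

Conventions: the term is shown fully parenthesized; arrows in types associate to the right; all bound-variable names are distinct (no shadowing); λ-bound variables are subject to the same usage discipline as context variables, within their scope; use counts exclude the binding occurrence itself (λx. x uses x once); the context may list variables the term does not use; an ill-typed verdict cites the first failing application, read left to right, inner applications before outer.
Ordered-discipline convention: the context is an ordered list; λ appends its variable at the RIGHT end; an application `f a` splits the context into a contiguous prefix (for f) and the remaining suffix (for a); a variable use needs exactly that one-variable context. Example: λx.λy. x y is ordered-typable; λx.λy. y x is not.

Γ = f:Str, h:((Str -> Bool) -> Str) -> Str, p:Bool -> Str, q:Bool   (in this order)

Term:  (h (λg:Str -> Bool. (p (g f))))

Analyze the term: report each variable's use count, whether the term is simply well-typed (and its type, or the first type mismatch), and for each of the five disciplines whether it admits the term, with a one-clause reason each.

usage: f ×1; h ×1; p ×1; q ×0; g (λ-bound) ×1
uses in reading order: h, p, g, f
typing: well-typed at Str
ordered: ✗ — unused: q — weakening required
linear: ✗ — unused: q — weakening required
affine: ✓ — none of f, h, p, q, g used more than once
relevant: ✗ — unused: q — weakening required
unrestricted: ✓ — well-typed at Str; no restrictions here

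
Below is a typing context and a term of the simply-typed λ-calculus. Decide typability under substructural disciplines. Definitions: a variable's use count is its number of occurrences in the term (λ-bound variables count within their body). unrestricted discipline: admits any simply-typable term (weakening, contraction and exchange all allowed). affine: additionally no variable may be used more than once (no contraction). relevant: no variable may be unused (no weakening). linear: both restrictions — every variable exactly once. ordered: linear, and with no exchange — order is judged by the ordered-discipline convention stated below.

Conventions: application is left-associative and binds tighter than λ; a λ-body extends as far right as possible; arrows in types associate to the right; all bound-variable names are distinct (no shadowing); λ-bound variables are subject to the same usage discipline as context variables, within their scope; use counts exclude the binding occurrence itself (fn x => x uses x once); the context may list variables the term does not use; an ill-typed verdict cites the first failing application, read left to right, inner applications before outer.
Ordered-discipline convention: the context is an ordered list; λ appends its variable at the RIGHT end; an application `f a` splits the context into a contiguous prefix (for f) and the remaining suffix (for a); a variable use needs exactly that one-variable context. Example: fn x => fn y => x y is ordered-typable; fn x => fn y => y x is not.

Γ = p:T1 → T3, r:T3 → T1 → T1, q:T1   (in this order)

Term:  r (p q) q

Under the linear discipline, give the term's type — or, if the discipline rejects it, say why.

not well-typed under linear — repeated use of q ×2
usage: p=1, r=1, q=2
uses in reading order: r, p, q, q
typing: the term checks, with type T1
across the five disciplines: ordered ✗ · linear ✗ · affine ✗ · relevant ✓ · unrestricted ✓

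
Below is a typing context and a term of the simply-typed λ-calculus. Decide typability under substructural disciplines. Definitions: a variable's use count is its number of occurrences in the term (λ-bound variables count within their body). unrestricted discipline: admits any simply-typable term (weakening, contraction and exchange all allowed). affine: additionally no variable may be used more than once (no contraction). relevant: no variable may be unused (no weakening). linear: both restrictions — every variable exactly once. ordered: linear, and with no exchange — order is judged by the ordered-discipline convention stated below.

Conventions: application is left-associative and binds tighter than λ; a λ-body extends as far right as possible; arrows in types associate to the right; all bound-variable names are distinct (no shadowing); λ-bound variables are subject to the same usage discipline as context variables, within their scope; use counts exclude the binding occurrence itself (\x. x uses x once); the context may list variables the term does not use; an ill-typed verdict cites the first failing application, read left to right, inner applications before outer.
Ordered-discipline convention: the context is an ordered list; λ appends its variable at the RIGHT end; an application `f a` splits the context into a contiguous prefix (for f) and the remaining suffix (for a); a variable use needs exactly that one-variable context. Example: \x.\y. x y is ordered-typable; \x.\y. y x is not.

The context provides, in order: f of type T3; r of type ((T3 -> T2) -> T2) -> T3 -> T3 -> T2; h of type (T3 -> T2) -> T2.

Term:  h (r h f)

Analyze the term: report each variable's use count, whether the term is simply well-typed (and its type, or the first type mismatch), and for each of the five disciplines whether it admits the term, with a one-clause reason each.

variable uses: f: 1; r: 1; h: 2
order of uses: h, r, h, f
typing: the term checks, with type T2
ordered: ✗ — repeated use of h ×2
linear: ✗ — repeated use of h ×2
affine: ✗ — repeated use of h ×2
relevant: ✓ — none of f, r, h goes unused
unrestricted: ✓ — typability at T2 is all that's needed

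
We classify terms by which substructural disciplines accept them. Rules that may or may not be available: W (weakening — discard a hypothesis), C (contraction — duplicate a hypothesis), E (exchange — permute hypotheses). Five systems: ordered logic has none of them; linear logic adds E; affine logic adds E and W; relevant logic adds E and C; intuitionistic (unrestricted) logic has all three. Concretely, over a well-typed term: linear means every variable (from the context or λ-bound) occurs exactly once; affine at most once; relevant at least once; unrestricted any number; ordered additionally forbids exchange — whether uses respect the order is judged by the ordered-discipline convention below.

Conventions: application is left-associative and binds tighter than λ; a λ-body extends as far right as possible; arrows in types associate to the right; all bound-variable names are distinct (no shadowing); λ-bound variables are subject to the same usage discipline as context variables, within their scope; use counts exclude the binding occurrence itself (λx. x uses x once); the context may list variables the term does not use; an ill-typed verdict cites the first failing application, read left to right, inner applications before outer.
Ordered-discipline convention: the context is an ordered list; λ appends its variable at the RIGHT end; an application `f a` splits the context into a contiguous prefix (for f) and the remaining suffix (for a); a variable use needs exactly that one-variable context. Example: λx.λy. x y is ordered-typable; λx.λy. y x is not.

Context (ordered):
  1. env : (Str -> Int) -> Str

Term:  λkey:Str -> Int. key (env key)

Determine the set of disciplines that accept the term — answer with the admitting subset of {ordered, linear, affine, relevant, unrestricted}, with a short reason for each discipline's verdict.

admitting disciplines: relevant, unrestricted
usage: env=1, key [bound]=2
left-to-right use order: key, env, key
typing: well-typed — term : (Str -> Int) -> Int
ordered: ✗, uses contraction: key ×2
linear: ✗, uses contraction: key ×2
affine: ✗, uses contraction: key ×2
relevant: ✓, none of env, key goes unused
unrestricted: ✓, simply typable at (Str -> Int) -> Int; W, C, E all held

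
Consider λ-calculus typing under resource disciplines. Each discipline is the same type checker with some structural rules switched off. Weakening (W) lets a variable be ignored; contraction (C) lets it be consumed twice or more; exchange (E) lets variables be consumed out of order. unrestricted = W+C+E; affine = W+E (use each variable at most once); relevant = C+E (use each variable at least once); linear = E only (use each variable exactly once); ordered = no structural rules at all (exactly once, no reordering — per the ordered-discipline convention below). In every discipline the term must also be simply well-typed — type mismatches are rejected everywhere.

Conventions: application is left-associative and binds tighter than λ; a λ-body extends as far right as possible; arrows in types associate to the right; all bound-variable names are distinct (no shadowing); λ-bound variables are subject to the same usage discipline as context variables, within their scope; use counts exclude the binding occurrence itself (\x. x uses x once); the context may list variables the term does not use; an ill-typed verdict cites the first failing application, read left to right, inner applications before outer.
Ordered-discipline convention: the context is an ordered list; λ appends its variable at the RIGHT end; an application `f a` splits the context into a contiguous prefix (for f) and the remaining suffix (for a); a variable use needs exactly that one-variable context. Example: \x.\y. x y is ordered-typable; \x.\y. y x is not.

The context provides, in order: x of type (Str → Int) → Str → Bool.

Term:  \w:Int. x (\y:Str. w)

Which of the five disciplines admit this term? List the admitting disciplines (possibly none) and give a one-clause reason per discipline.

admitting disciplines: affine, unrestricted
counts: x ×1; w [bound] ×1; y [bound] ×0
use order (left to right): x, w
typing: well-typed — term : Int → Str → Bool
ordered: ✗, needs weakening: y unused
linear: ✗, needs weakening: y unused
affine: ✓, no duplicate uses among x, w, y
relevant: ✗, needs weakening: y unused
unrestricted: ✓, well-typed at Int → Str → Bool; no restrictions here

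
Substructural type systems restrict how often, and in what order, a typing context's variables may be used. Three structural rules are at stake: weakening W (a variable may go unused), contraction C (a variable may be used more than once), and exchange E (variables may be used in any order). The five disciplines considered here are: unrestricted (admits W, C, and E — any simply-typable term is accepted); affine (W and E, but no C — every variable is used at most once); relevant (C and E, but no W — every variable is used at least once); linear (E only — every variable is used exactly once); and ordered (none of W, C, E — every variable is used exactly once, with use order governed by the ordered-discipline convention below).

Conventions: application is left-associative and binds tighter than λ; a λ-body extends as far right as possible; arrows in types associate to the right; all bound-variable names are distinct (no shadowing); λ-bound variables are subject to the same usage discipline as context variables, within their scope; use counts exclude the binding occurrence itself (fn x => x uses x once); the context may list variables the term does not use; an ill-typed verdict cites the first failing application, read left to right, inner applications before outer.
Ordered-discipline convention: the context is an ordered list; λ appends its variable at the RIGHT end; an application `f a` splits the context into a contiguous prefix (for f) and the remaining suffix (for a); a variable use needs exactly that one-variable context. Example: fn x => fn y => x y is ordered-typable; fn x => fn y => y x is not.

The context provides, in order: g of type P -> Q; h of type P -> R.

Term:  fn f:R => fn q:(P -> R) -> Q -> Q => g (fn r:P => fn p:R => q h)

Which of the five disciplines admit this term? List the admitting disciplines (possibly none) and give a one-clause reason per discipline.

admitted in: none
use counts: g: 1, h: 1, f (bound): 0, q (bound): 1, r (bound): 0, p (bound): 0
use order (left to right): g, q, h
typing: ill-typed: an argument P -> R -> Q -> Q mismatches the expected P
ordered: ✗, the type mismatch rejects it
linear: ✗, not simply typable
affine: ✗, fails simple typing
relevant: ✗, a type mismatch blocks all five
unrestricted: ✗, the type mismatch rejects it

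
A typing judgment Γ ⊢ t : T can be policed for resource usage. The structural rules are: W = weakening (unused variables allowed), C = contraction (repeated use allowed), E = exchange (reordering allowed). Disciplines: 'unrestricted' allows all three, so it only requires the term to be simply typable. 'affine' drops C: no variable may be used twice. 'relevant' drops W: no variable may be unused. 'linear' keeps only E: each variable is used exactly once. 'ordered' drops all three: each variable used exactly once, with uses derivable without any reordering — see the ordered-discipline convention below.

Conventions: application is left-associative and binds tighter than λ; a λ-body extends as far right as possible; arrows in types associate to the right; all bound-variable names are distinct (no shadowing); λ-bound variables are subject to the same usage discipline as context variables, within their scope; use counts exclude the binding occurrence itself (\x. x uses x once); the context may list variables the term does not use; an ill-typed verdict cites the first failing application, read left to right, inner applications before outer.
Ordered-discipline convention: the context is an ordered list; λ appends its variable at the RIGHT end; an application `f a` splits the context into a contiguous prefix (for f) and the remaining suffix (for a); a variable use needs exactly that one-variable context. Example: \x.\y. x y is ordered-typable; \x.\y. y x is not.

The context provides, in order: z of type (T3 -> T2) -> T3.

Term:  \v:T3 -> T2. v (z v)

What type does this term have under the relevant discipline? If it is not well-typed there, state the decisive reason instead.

term : (T3 -> T2) -> T2
counts: z=1, v (bound)=2
use order (left to right): v, z, v
typing: the term checks, with type (T3 -> T2) -> T2
per-discipline verdicts: ordered ✗; linear ✗; affine ✗; relevant ✓; unrestricted ✓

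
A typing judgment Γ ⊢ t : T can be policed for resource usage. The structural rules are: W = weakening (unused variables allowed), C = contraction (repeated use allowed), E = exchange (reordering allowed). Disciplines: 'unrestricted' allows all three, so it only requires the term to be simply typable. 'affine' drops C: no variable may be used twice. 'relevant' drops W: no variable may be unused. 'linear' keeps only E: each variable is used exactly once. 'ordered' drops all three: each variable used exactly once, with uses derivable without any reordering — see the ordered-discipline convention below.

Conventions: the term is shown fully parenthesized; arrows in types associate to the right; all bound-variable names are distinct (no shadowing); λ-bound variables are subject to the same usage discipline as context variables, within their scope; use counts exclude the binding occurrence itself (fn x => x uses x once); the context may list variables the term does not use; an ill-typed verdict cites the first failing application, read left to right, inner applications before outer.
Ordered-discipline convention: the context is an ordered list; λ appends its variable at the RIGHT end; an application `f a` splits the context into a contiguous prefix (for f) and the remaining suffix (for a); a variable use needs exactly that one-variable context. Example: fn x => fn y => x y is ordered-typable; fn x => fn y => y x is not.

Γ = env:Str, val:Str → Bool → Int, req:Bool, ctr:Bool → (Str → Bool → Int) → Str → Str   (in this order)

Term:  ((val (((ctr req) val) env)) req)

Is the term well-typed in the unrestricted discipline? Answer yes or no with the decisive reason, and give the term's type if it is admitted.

yes — type-checks (Int) and nothing is barred; term : Int
use counts: env: 1; val: 2; req: 2; ctr: 1
uses in reading order: val, ctr, req, val, env, req
typing: well-typed at Int
per-discipline verdicts: ordered ✗ | linear ✗ | affine ✗ | relevant ✓ | unrestricted ✓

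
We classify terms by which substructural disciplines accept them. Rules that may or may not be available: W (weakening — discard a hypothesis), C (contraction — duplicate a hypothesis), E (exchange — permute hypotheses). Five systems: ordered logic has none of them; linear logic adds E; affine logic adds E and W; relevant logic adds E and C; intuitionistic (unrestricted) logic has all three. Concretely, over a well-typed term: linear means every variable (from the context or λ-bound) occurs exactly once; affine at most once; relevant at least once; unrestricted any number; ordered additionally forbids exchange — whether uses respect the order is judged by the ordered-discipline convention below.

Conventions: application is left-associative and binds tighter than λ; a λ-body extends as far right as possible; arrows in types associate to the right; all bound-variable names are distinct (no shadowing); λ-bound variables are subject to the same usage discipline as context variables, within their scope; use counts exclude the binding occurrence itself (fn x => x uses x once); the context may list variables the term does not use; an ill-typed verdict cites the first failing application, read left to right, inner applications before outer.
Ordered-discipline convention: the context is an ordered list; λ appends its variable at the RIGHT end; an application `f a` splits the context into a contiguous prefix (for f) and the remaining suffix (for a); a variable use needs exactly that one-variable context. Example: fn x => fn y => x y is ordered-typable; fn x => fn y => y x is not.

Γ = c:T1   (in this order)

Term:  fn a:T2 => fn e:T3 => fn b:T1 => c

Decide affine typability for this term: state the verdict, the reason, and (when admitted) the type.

yes — no duplicate uses among c, a, e, b; term : T2 → T3 → T1 → T1
usage: c: 1×; a [bound]: 0×; e [bound]: 0×; b [bound]: 0×
left-to-right use order: c
typing: the term checks, with type T2 → T3 → T1 → T1
all disciplines: ordered ✗, linear ✗, affine ✓, relevant ✗, unrestricted ✓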